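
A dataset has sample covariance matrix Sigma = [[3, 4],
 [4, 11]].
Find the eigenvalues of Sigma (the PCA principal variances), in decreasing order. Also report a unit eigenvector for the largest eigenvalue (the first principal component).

Step 1 — characteristic polynomial of 2×2 Sigma:
  det(Sigma - λI) = λ² - trace · λ + det = 0.
  trace = 3 + 11 = 14, det = 3·11 - (4)² = 17.
Step 2 — discriminant:
  Δ = trace² - 4·det = 196 - 68 = 128.
Step 3 — eigenvalues:
  λ = (trace ± √Δ)/2 = (14 ± 11.3137)/2,
  λ_1 = 12.6569,  λ_2 = 1.3431.

Step 4 — unit eigenvector for λ_1: solve (Sigma - λ_1 I)v = 0. First row:
  (3 - 12.6569)·v_x + (4)·v_y = 0, i.e. (-9.6569)·v_x + (4)·v_y = 0,
  so v ∝ (b, λ_1 - a) = (4, 9.6569) = u.
  ||u|| = √((4)² + (9.6569)²) = √(109.2548) ≈ 10.4525,
  v_1 = u/||u|| ≈ (0.3827, 0.9239) (||v_1|| = 1).

λ_1 = 12.6569,  λ_2 = 1.3431;  v_1 ≈ (0.3827, 0.9239)


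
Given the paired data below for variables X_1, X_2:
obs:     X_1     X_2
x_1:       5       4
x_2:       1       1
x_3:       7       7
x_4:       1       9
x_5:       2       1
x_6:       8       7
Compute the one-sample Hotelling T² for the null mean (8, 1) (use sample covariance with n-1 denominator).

Step 1 — sample mean vector:
  mean(X_1) = (5 + 1 + 7 + 1 + 2 + 8) / 6 = 24/6 = 4
  mean(X_2) = (4 + 1 + 7 + 9 + 1 + 7) / 6 = 29/6 = 4.8333
  x̄ = (4, 4.8333),  deviation x̄ - mu_0 = (4, 4.8333) - (8, 1) = (-4, 3.8333).

Step 2 — sample covariance matrix, S[i,j] = (1/(n-1)) · Σ_k (x_{k,i} - mean_i) · (x_{k,j} - mean_j), divisor n-1 = 5:
  S[X_1,X_1] = ((1)·(1) + (-3)·(-3) + (3)·(3) + (-3)·(-3) + (-2)·(-2) + (4)·(4)) / 5 = 48/5 = 9.6
  S[X_1,X_2] = ((1)·(-0.8333) + (-3)·(-3.8333) + (3)·(2.1667) + (-3)·(4.1667) + (-2)·(-3.8333) + (4)·(2.1667)) / 5 = 21/5 = 4.2
  S[X_2,X_2] = ((-0.8333)·(-0.8333) + (-3.8333)·(-3.8333) + (2.1667)·(2.1667) + (4.1667)·(4.1667) + (-3.8333)·(-3.8333) + (2.1667)·(2.1667)) / 5 = 56.8333/5 = 11.3667
  S = [[9.6, 4.2],
 [4.2, 11.3667]].

Step 3 — invert S. det(S) = 9.6·11.3667 - (4.2)² = 91.48.
  S^{-1} = (1/det) · [[d, -b], [-b, a]] = [[0.1243, -0.0459],
 [-0.0459, 0.1049]].

Step 4 — quadratic form (x̄ - mu_0)^T · S^{-1} · (x̄ - mu_0):
  S^{-1} · (x̄ - mu_0) = (-0.673, 0.5859),
  (x̄ - mu_0)^T · [...] = (-4)·(-0.673) + (3.8333)·(0.5859) = 4.9381.

Step 5 — scale by n: T² = 6 · 4.9381 = 29.6283.

T² ≈ 29.6283


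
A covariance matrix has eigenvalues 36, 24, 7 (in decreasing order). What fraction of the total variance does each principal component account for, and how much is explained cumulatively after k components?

Step 1 — total variance = trace(Sigma) = Σ λ_i = 36 + 24 + 7 = 67.

Step 2 — fraction explained by component i = λ_i / Σ λ:
  PC1: 36/67 = 0.5373
  PC2: 24/67 = 0.3582
  PC3: 7/67 = 0.1045

Step 3 — cumulative fraction after k components = (λ_1 + ... + λ_k) / Σ λ:
  k = 1: 36/67 = 0.5373
  k = 2: (36 + 24)/67 = 60/67 = 0.8955
  k = 3: (36 + 24 + 7)/67 = 67/67 = 1

Summary (fraction, with percent):

explained: PC1 0.5373 (53.73%), PC2 0.3582 (35.82%), PC3 0.1045 (10.45%);  cumulative: 0.5373, 0.8955, 1


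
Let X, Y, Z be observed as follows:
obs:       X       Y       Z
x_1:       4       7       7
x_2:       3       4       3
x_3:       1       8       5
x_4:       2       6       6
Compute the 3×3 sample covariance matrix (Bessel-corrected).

Step 1 — column means:
  mean(X) = (4 + 3 + 1 + 2) / 4 = 10/4 = 2.5
  mean(Y) = (7 + 4 + 8 + 6) / 4 = 25/4 = 6.25
  mean(Z) = (7 + 3 + 5 + 6) / 4 = 21/4 = 5.25

Step 2 — sample covariance S[i,j] = (1/(n-1)) · Σ_k (x_{k,i} - mean_i) · (x_{k,j} - mean_j), with n-1 = 3.
  S[X,X] = ((1.5)·(1.5) + (0.5)·(0.5) + (-1.5)·(-1.5) + (-0.5)·(-0.5)) / 3 = 5/3 = 1.6667
  S[X,Y] = ((1.5)·(0.75) + (0.5)·(-2.25) + (-1.5)·(1.75) + (-0.5)·(-0.25)) / 3 = -2.5/3 = -0.8333
  S[X,Z] = ((1.5)·(1.75) + (0.5)·(-2.25) + (-1.5)·(-0.25) + (-0.5)·(0.75)) / 3 = 1.5/3 = 0.5
  S[Y,Y] = ((0.75)·(0.75) + (-2.25)·(-2.25) + (1.75)·(1.75) + (-0.25)·(-0.25)) / 3 = 8.75/3 = 2.9167
  S[Y,Z] = ((0.75)·(1.75) + (-2.25)·(-2.25) + (1.75)·(-0.25) + (-0.25)·(0.75)) / 3 = 5.75/3 = 1.9167
  S[Z,Z] = ((1.75)·(1.75) + (-2.25)·(-2.25) + (-0.25)·(-0.25) + (0.75)·(0.75)) / 3 = 8.75/3 = 2.9167

S is symmetric (S[j,i] = S[i,j]). Assembling:

S = [[1.6667, -0.8333, 0.5],
 [-0.8333, 2.9167, 1.9167],
 [0.5, 1.9167, 2.9167]]


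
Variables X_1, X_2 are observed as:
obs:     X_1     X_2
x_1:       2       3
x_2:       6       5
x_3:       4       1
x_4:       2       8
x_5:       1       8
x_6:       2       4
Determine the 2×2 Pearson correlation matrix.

Step 1 — column means:
  mean(X_1) = (2 + 6 + 4 + 2 + 1 + 2) / 6 = 17/6 = 2.8333
  mean(X_2) = (3 + 5 + 1 + 8 + 8 + 4) / 6 = 29/6 = 4.8333

Step 2 — sample variances and covariances s[i,j] = (1/(n-1)) · Σ_k (x_{k,i} - mean_i) · (x_{k,j} - mean_j), with n-1 = 5:
  s[X_1,X_1] = ((-0.8333)·(-0.8333) + (3.1667)·(3.1667) + (1.1667)·(1.1667) + (-0.8333)·(-0.8333) + (-1.8333)·(-1.8333) + (-0.8333)·(-0.8333)) / 5 = 16.8333/5 = 3.3667
  s[X_1,X_2] = ((-0.8333)·(-1.8333) + (3.1667)·(0.1667) + (1.1667)·(-3.8333) + (-0.8333)·(3.1667) + (-1.8333)·(3.1667) + (-0.8333)·(-0.8333)) / 5 = -10.1667/5 = -2.0333
  s[X_2,X_2] = ((-1.8333)·(-1.8333) + (0.1667)·(0.1667) + (-3.8333)·(-3.8333) + (3.1667)·(3.1667) + (3.1667)·(3.1667) + (-0.8333)·(-0.8333)) / 5 = 38.8333/5 = 7.7667
  Sample standard deviations s_i = √(s[i,i]):
  s(X_1) = √(3.3667) = 1.8348
  s(X_2) = √(7.7667) = 2.7869

Step 3 — r_{ij} = s_{ij} / (s_i · s_j):
  r[X_1,X_1] = 1 (diagonal).
  r[X_1,X_2] = -2.0333 / (1.8348 · 2.7869) = -2.0333 / 5.1135 = -0.3976
  r[X_2,X_2] = 1 (diagonal).

R is symmetric with unit diagonal. Assembling:

R = [[1, -0.3976],
 [-0.3976, 1]]


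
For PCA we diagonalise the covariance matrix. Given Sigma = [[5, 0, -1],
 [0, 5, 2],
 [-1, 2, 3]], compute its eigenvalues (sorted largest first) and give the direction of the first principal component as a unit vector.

Step 1 — characteristic polynomial p(λ) = det(λI - Sigma) = λ³ - tr·λ² + c_1·λ - det, where tr = trace, c_1 = sum of the principal 2×2 minors, det = det(Sigma):
  tr = 5 + 5 + 3 = 13,
  c_1 = (5·5 - (0)²) + (5·3 - (-1)²) + (5·3 - (2)²) = 25 + 14 + 11 = 50,
  det = 5·(5·3 - (2)²) - (0)·((0)·3 - (2)·(-1)) + (-1)·((0)·(2) - 5·(-1)) = 5·(11) - (0)·(2) + (-1)·(5) = 50.
  So p(λ) = λ³ - 13λ² + 50λ - 50.
Step 2 — look for an integer root (rational root theorem: any rational root is an integer divisor of 50). Testing λ = 5:
  p(5) = 125 - 325 + 250 - 50 = 0  ✓
  Dividing out (λ - 5): p(λ) = (λ - 5)(λ² - 8λ + 10).
Step 3 — remaining eigenvalues from the quadratic λ² - 8λ + 10 = 0:
  Δ = 8² - 4·10 = 64 - 40 = 24,  λ = (8 ± √24)/2 = (8 ± 4.899)/2 ≈ 6.4495 or 1.5505.
  Sorted: λ_1 = 6.4495,  λ_2 = 5,  λ_3 = 1.5505  (check: sum = 13 = tr ✓).

Step 4 — unit eigenvector for λ_1 ≈ 6.4495: v spans the null space of (Sigma - λ_1 I), whose rows are
  r_1 = (-1.4495, 0, -1),  r_2 = (0, -1.4495, 2),  r_3 = (-1, 2, -3.4495).
  v is orthogonal to every row, so take v ∝ r_1 × r_2 = ((0)·(2) - (-1)·(-1.4495), (-1)·(0) - (-1.4495)·(2), (-1.4495)·(-1.4495) - (0)·(0)) ≈ (-1.4495, 2.899, 2.101).
  Rescale (multiply by -1 so the first nonzero entry is positive): u = (1.4495, -2.899, -2.101).
  ||u|| = √((1.4495)² + (-2.899)² + (-2.101)²) = √(14.9194) ≈ 3.8626,  v_1 = u/||u|| ≈ (0.3753, -0.7505, -0.5439) (||v_1|| = 1).

λ_1 = 6.4495,  λ_2 = 5,  λ_3 = 1.5505;  v_1 ≈ (0.3753, -0.7505, -0.5439)


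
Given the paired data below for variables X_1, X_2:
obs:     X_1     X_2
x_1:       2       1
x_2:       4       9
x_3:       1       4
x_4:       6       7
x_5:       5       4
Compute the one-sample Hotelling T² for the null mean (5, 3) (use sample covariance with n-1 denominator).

Step 1 — sample mean vector:
  mean(X_1) = (2 + 4 + 1 + 6 + 5) / 5 = 18/5 = 3.6
  mean(X_2) = (1 + 9 + 4 + 7 + 4) / 5 = 25/5 = 5
  x̄ = (3.6, 5),  deviation x̄ - mu_0 = (3.6, 5) - (5, 3) = (-1.4, 2).

Step 2 — sample covariance matrix, S[i,j] = (1/(n-1)) · Σ_k (x_{k,i} - mean_i) · (x_{k,j} - mean_j), divisor n-1 = 4:
  S[X_1,X_1] = ((-1.6)·(-1.6) + (0.4)·(0.4) + (-2.6)·(-2.6) + (2.4)·(2.4) + (1.4)·(1.4)) / 4 = 17.2/4 = 4.3
  S[X_1,X_2] = ((-1.6)·(-4) + (0.4)·(4) + (-2.6)·(-1) + (2.4)·(2) + (1.4)·(-1)) / 4 = 14/4 = 3.5
  S[X_2,X_2] = ((-4)·(-4) + (4)·(4) + (-1)·(-1) + (2)·(2) + (-1)·(-1)) / 4 = 38/4 = 9.5
  S = [[4.3, 3.5],
 [3.5, 9.5]].

Step 3 — invert S. det(S) = 4.3·9.5 - (3.5)² = 28.6.
  S^{-1} = (1/det) · [[d, -b], [-b, a]] = [[0.3322, -0.1224],
 [-0.1224, 0.1503]].

Step 4 — quadratic form (x̄ - mu_0)^T · S^{-1} · (x̄ - mu_0):
  S^{-1} · (x̄ - mu_0) = (-0.7098, 0.472),
  (x̄ - mu_0)^T · [...] = (-1.4)·(-0.7098) + (2)·(0.472) = 1.9378.

Step 5 — scale by n: T² = 5 · 1.9378 = 9.6888.

T² ≈ 9.6888


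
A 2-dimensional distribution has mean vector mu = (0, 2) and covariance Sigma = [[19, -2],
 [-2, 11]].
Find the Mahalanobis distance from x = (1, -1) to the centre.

Step 1 — centre the observation: (x - mu) = (1, -3).

Step 2 — invert Sigma. det(Sigma) = 19·11 - (-2)² = 205.
  Sigma^{-1} = (1/det) · [[d, -b], [-b, a]] = [[0.0537, 0.0098],
 [0.0098, 0.0927]].

Step 3 — form the quadratic (x - mu)^T · Sigma^{-1} · (x - mu):
  Sigma^{-1} · (x - mu) = (0.0244, -0.2683).
  (x - mu)^T · [Sigma^{-1} · (x - mu)] = (1)·(0.0244) + (-3)·(-0.2683) = 0.8293.

Step 4 — take square root: d = √(0.8293) ≈ 0.9106.

d(x, mu) = √(0.8293) ≈ 0.9106


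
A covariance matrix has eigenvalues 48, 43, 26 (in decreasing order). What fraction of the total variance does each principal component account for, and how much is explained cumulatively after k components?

Step 1 — total variance = trace(Sigma) = Σ λ_i = 48 + 43 + 26 = 117.

Step 2 — fraction explained by component i = λ_i / Σ λ:
  PC1: 48/117 = 0.4103
  PC2: 43/117 = 0.3675
  PC3: 26/117 = 0.2222

Step 3 — cumulative fraction after k components = (λ_1 + ... + λ_k) / Σ λ:
  k = 1: 48/117 = 0.4103
  k = 2: (48 + 43)/117 = 91/117 = 0.7778
  k = 3: (48 + 43 + 26)/117 = 117/117 = 1

Summary (fraction, with percent):

explained: PC1 0.4103 (41.03%), PC2 0.3675 (36.75%), PC3 0.2222 (22.22%);  cumulative: 0.4103, 0.7778, 1


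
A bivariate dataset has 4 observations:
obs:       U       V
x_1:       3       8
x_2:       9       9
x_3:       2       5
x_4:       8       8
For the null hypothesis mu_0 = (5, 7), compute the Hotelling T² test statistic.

Step 1 — sample mean vector:
  mean(U) = (3 + 9 + 2 + 8) / 4 = 22/4 = 5.5
  mean(V) = (8 + 9 + 5 + 8) / 4 = 30/4 = 7.5
  x̄ = (5.5, 7.5),  deviation x̄ - mu_0 = (5.5, 7.5) - (5, 7) = (0.5, 0.5).

Step 2 — sample covariance matrix, S[i,j] = (1/(n-1)) · Σ_k (x_{k,i} - mean_i) · (x_{k,j} - mean_j), divisor n-1 = 3:
  S[U,U] = ((-2.5)·(-2.5) + (3.5)·(3.5) + (-3.5)·(-3.5) + (2.5)·(2.5)) / 3 = 37/3 = 12.3333
  S[U,V] = ((-2.5)·(0.5) + (3.5)·(1.5) + (-3.5)·(-2.5) + (2.5)·(0.5)) / 3 = 14/3 = 4.6667
  S[V,V] = ((0.5)·(0.5) + (1.5)·(1.5) + (-2.5)·(-2.5) + (0.5)·(0.5)) / 3 = 9/3 = 3
  S = [[12.3333, 4.6667],
 [4.6667, 3]].

Step 3 — invert S. det(S) = 12.3333·3 - (4.6667)² = 15.2222.
  S^{-1} = (1/det) · [[d, -b], [-b, a]] = [[0.1971, -0.3066],
 [-0.3066, 0.8102]].

Step 4 — quadratic form (x̄ - mu_0)^T · S^{-1} · (x̄ - mu_0):
  S^{-1} · (x̄ - mu_0) = (-0.0547, 0.2518),
  (x̄ - mu_0)^T · [...] = (0.5)·(-0.0547) + (0.5)·(0.2518) = 0.0985.

Step 5 — scale by n: T² = 4 · 0.0985 = 0.3942.

T² ≈ 0.3942


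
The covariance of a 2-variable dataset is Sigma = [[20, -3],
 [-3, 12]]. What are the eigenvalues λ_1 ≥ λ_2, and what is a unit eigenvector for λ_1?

Step 1 — characteristic polynomial of 2×2 Sigma:
  det(Sigma - λI) = λ² - trace · λ + det = 0.
  trace = 20 + 12 = 32, det = 20·12 - (-3)² = 231.
Step 2 — discriminant:
  Δ = trace² - 4·det = 1024 - 924 = 100.
Step 3 — eigenvalues:
  λ = (trace ± √Δ)/2 = (32 ± 10)/2,
  λ_1 = 21,  λ_2 = 11.

Step 4 — unit eigenvector for λ_1: solve (Sigma - λ_1 I)v = 0. First row:
  (20 - 21)·v_x + (-3)·v_y = 0, i.e. (-1)·v_x + (-3)·v_y = 0,
  so v ∝ (b, λ_1 - a) = (-3, 1); multiply by -1 so the first entry is positive: u = (3, -1).
  ||u|| = √((3)² + (-1)²) = √(10) ≈ 3.1623,
  v_1 = u/||u|| ≈ (0.9487, -0.3162) (||v_1|| = 1).

λ_1 = 21,  λ_2 = 11;  v_1 ≈ (0.9487, -0.3162)


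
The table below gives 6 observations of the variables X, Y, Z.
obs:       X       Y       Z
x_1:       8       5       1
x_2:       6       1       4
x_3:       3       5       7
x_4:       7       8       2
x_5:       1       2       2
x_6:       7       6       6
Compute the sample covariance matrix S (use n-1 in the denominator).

Step 1 — column means:
  mean(X) = (8 + 6 + 3 + 7 + 1 + 7) / 6 = 32/6 = 5.3333
  mean(Y) = (5 + 1 + 5 + 8 + 2 + 6) / 6 = 27/6 = 4.5
  mean(Z) = (1 + 4 + 7 + 2 + 2 + 6) / 6 = 22/6 = 3.6667

Step 2 — sample covariance S[i,j] = (1/(n-1)) · Σ_k (x_{k,i} - mean_i) · (x_{k,j} - mean_j), with n-1 = 5.
  S[X,X] = ((2.6667)·(2.6667) + (0.6667)·(0.6667) + (-2.3333)·(-2.3333) + (1.6667)·(1.6667) + (-4.3333)·(-4.3333) + (1.6667)·(1.6667)) / 5 = 37.3333/5 = 7.4667
  S[X,Y] = ((2.6667)·(0.5) + (0.6667)·(-3.5) + (-2.3333)·(0.5) + (1.6667)·(3.5) + (-4.3333)·(-2.5) + (1.6667)·(1.5)) / 5 = 17/5 = 3.4
  S[X,Z] = ((2.6667)·(-2.6667) + (0.6667)·(0.3333) + (-2.3333)·(3.3333) + (1.6667)·(-1.6667) + (-4.3333)·(-1.6667) + (1.6667)·(2.3333)) / 5 = -6.3333/5 = -1.2667
  S[Y,Y] = ((0.5)·(0.5) + (-3.5)·(-3.5) + (0.5)·(0.5) + (3.5)·(3.5) + (-2.5)·(-2.5) + (1.5)·(1.5)) / 5 = 33.5/5 = 6.7
  S[Y,Z] = ((0.5)·(-2.6667) + (-3.5)·(0.3333) + (0.5)·(3.3333) + (3.5)·(-1.6667) + (-2.5)·(-1.6667) + (1.5)·(2.3333)) / 5 = 1/5 = 0.2
  S[Z,Z] = ((-2.6667)·(-2.6667) + (0.3333)·(0.3333) + (3.3333)·(3.3333) + (-1.6667)·(-1.6667) + (-1.6667)·(-1.6667) + (2.3333)·(2.3333)) / 5 = 29.3333/5 = 5.8667

S is symmetric (S[j,i] = S[i,j]). Assembling:

S = [[7.4667, 3.4, -1.2667],
 [3.4, 6.7, 0.2],
 [-1.2667, 0.2, 5.8667]]


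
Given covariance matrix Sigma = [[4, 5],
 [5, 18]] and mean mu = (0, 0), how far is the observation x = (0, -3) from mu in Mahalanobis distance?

Step 1 — centre the observation: (x - mu) = (0, -3).

Step 2 — invert Sigma. det(Sigma) = 4·18 - (5)² = 47.
  Sigma^{-1} = (1/det) · [[d, -b], [-b, a]] = [[0.383, -0.1064],
 [-0.1064, 0.0851]].

Step 3 — form the quadratic (x - mu)^T · Sigma^{-1} · (x - mu):
  Sigma^{-1} · (x - mu) = (0.3191, -0.2553).
  (x - mu)^T · [Sigma^{-1} · (x - mu)] = (0)·(0.3191) + (-3)·(-0.2553) = 0.766.

Step 4 — take square root: d = √(0.766) ≈ 0.8752.

d(x, mu) = √(0.766) ≈ 0.8752


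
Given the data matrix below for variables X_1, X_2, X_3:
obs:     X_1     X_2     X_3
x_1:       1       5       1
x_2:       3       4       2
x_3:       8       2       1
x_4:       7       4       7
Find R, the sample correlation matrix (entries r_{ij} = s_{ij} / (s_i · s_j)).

Step 1 — column means:
  mean(X_1) = (1 + 3 + 8 + 7) / 4 = 19/4 = 4.75
  mean(X_2) = (5 + 4 + 2 + 4) / 4 = 15/4 = 3.75
  mean(X_3) = (1 + 2 + 1 + 7) / 4 = 11/4 = 2.75

Step 2 — sample variances and covariances s[i,j] = (1/(n-1)) · Σ_k (x_{k,i} - mean_i) · (x_{k,j} - mean_j), with n-1 = 3:
  s[X_1,X_1] = ((-3.75)·(-3.75) + (-1.75)·(-1.75) + (3.25)·(3.25) + (2.25)·(2.25)) / 3 = 32.75/3 = 10.9167
  s[X_1,X_2] = ((-3.75)·(1.25) + (-1.75)·(0.25) + (3.25)·(-1.75) + (2.25)·(0.25)) / 3 = -10.25/3 = -3.4167
  s[X_1,X_3] = ((-3.75)·(-1.75) + (-1.75)·(-0.75) + (3.25)·(-1.75) + (2.25)·(4.25)) / 3 = 11.75/3 = 3.9167
  s[X_2,X_2] = ((1.25)·(1.25) + (0.25)·(0.25) + (-1.75)·(-1.75) + (0.25)·(0.25)) / 3 = 4.75/3 = 1.5833
  s[X_2,X_3] = ((1.25)·(-1.75) + (0.25)·(-0.75) + (-1.75)·(-1.75) + (0.25)·(4.25)) / 3 = 1.75/3 = 0.5833
  s[X_3,X_3] = ((-1.75)·(-1.75) + (-0.75)·(-0.75) + (-1.75)·(-1.75) + (4.25)·(4.25)) / 3 = 24.75/3 = 8.25
  Sample standard deviations s_i = √(s[i,i]):
  s(X_1) = √(10.9167) = 3.304
  s(X_2) = √(1.5833) = 1.2583
  s(X_3) = √(8.25) = 2.8723

Step 3 — r_{ij} = s_{ij} / (s_i · s_j):
  r[X_1,X_1] = 1 (diagonal).
  r[X_1,X_2] = -3.4167 / (3.304 · 1.2583) = -3.4167 / 4.1575 = -0.8218
  r[X_1,X_3] = 3.9167 / (3.304 · 2.8723) = 3.9167 / 9.4901 = 0.4127
  r[X_2,X_2] = 1 (diagonal).
  r[X_2,X_3] = 0.5833 / (1.2583 · 2.8723) = 0.5833 / 3.6142 = 0.1614
  r[X_3,X_3] = 1 (diagonal).

R is symmetric with unit diagonal. Assembling:

R = [[1, -0.8218, 0.4127],
 [-0.8218, 1, 0.1614],
 [0.4127, 0.1614, 1]]


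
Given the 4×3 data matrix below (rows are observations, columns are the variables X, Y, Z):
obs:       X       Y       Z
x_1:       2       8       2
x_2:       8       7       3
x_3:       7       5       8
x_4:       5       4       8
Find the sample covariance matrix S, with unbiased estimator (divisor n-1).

Step 1 — column means:
  mean(X) = (2 + 8 + 7 + 5) / 4 = 22/4 = 5.5
  mean(Y) = (8 + 7 + 5 + 4) / 4 = 24/4 = 6
  mean(Z) = (2 + 3 + 8 + 8) / 4 = 21/4 = 5.25

Step 2 — sample covariance S[i,j] = (1/(n-1)) · Σ_k (x_{k,i} - mean_i) · (x_{k,j} - mean_j), with n-1 = 3.
  S[X,X] = ((-3.5)·(-3.5) + (2.5)·(2.5) + (1.5)·(1.5) + (-0.5)·(-0.5)) / 3 = 21/3 = 7
  S[X,Y] = ((-3.5)·(2) + (2.5)·(1) + (1.5)·(-1) + (-0.5)·(-2)) / 3 = -5/3 = -1.6667
  S[X,Z] = ((-3.5)·(-3.25) + (2.5)·(-2.25) + (1.5)·(2.75) + (-0.5)·(2.75)) / 3 = 8.5/3 = 2.8333
  S[Y,Y] = ((2)·(2) + (1)·(1) + (-1)·(-1) + (-2)·(-2)) / 3 = 10/3 = 3.3333
  S[Y,Z] = ((2)·(-3.25) + (1)·(-2.25) + (-1)·(2.75) + (-2)·(2.75)) / 3 = -17/3 = -5.6667
  S[Z,Z] = ((-3.25)·(-3.25) + (-2.25)·(-2.25) + (2.75)·(2.75) + (2.75)·(2.75)) / 3 = 30.75/3 = 10.25

S is symmetric (S[j,i] = S[i,j]). Assembling:

S = [[7, -1.6667, 2.8333],
 [-1.6667, 3.3333, -5.6667],
 [2.8333, -5.6667, 10.25]]


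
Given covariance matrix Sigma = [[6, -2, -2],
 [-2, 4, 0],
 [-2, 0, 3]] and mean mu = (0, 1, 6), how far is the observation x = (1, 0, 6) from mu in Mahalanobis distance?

Step 1 — centre the observation: (x - mu) = (1, -1, 0).

Step 2 — invert Sigma (cofactor / det for 3×3, or solve directly):
  Sigma^{-1} = [[0.2727, 0.1364, 0.1818],
 [0.1364, 0.3182, 0.0909],
 [0.1818, 0.0909, 0.4545]].

Step 3 — form the quadratic (x - mu)^T · Sigma^{-1} · (x - mu):
  Sigma^{-1} · (x - mu) = (0.1364, -0.1818, 0.0909).
  (x - mu)^T · [Sigma^{-1} · (x - mu)] = (1)·(0.1364) + (-1)·(-0.1818) + (0)·(0.0909) = 0.3182.

Step 4 — take square root: d = √(0.3182) ≈ 0.5641.

d(x, mu) = √(0.3182) ≈ 0.5641


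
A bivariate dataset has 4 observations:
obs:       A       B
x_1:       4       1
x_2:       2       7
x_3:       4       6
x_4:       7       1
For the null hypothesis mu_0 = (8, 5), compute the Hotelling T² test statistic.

Step 1 — sample mean vector:
  mean(A) = (4 + 2 + 4 + 7) / 4 = 17/4 = 4.25
  mean(B) = (1 + 7 + 6 + 1) / 4 = 15/4 = 3.75
  x̄ = (4.25, 3.75),  deviation x̄ - mu_0 = (4.25, 3.75) - (8, 5) = (-3.75, -1.25).

Step 2 — sample covariance matrix, S[i,j] = (1/(n-1)) · Σ_k (x_{k,i} - mean_i) · (x_{k,j} - mean_j), divisor n-1 = 3:
  S[A,A] = ((-0.25)·(-0.25) + (-2.25)·(-2.25) + (-0.25)·(-0.25) + (2.75)·(2.75)) / 3 = 12.75/3 = 4.25
  S[A,B] = ((-0.25)·(-2.75) + (-2.25)·(3.25) + (-0.25)·(2.25) + (2.75)·(-2.75)) / 3 = -14.75/3 = -4.9167
  S[B,B] = ((-2.75)·(-2.75) + (3.25)·(3.25) + (2.25)·(2.25) + (-2.75)·(-2.75)) / 3 = 30.75/3 = 10.25
  S = [[4.25, -4.9167],
 [-4.9167, 10.25]].

Step 3 — invert S. det(S) = 4.25·10.25 - (-4.9167)² = 19.3889.
  S^{-1} = (1/det) · [[d, -b], [-b, a]] = [[0.5287, 0.2536],
 [0.2536, 0.2192]].

Step 4 — quadratic form (x̄ - mu_0)^T · S^{-1} · (x̄ - mu_0):
  S^{-1} · (x̄ - mu_0) = (-2.2994, -1.2249),
  (x̄ - mu_0)^T · [...] = (-3.75)·(-2.2994) + (-1.25)·(-1.2249) = 10.154.

Step 5 — scale by n: T² = 4 · 10.154 = 40.616.

T² ≈ 40.616


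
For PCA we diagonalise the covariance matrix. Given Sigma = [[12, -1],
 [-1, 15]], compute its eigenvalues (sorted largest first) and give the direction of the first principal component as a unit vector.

Step 1 — characteristic polynomial of 2×2 Sigma:
  det(Sigma - λI) = λ² - trace · λ + det = 0.
  trace = 12 + 15 = 27, det = 12·15 - (-1)² = 179.
Step 2 — discriminant:
  Δ = trace² - 4·det = 729 - 716 = 13.
Step 3 — eigenvalues:
  λ = (trace ± √Δ)/2 = (27 ± 3.6056)/2,
  λ_1 = 15.3028,  λ_2 = 11.6972.

Step 4 — unit eigenvector for λ_1: solve (Sigma - λ_1 I)v = 0. First row:
  (12 - 15.3028)·v_x + (-1)·v_y = 0, i.e. (-3.3028)·v_x + (-1)·v_y = 0,
  so v ∝ (b, λ_1 - a) = (-1, 3.3028); multiply by -1 so the first entry is positive: u = (1, -3.3028).
  ||u|| = √((1)² + (-3.3028)²) = √(11.9083) ≈ 3.4508,
  v_1 = u/||u|| ≈ (0.2898, -0.9571) (||v_1|| = 1).

λ_1 = 15.3028,  λ_2 = 11.6972;  v_1 ≈ (0.2898, -0.9571)


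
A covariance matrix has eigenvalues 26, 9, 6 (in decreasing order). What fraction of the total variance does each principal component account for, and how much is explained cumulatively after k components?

Step 1 — total variance = trace(Sigma) = Σ λ_i = 26 + 9 + 6 = 41.

Step 2 — fraction explained by component i = λ_i / Σ λ:
  PC1: 26/41 = 0.6341
  PC2: 9/41 = 0.2195
  PC3: 6/41 = 0.1463

Step 3 — cumulative fraction after k components = (λ_1 + ... + λ_k) / Σ λ:
  k = 1: 26/41 = 0.6341
  k = 2: (26 + 9)/41 = 35/41 = 0.8537
  k = 3: (26 + 9 + 6)/41 = 41/41 = 1

Summary (fraction, with percent):

explained: PC1 0.6341 (63.41%), PC2 0.2195 (21.95%), PC3 0.1463 (14.63%);  cumulative: 0.6341, 0.8537, 1


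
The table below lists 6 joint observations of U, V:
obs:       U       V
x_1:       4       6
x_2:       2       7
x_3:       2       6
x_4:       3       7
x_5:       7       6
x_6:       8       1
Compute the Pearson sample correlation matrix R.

Step 1 — column means:
  mean(U) = (4 + 2 + 2 + 3 + 7 + 8) / 6 = 26/6 = 4.3333
  mean(V) = (6 + 7 + 6 + 7 + 6 + 1) / 6 = 33/6 = 5.5

Step 2 — sample variances and covariances s[i,j] = (1/(n-1)) · Σ_k (x_{k,i} - mean_i) · (x_{k,j} - mean_j), with n-1 = 5:
  s[U,U] = ((-0.3333)·(-0.3333) + (-2.3333)·(-2.3333) + (-2.3333)·(-2.3333) + (-1.3333)·(-1.3333) + (2.6667)·(2.6667) + (3.6667)·(3.6667)) / 5 = 33.3333/5 = 6.6667
  s[U,V] = ((-0.3333)·(0.5) + (-2.3333)·(1.5) + (-2.3333)·(0.5) + (-1.3333)·(1.5) + (2.6667)·(0.5) + (3.6667)·(-4.5)) / 5 = -22/5 = -4.4
  s[V,V] = ((0.5)·(0.5) + (1.5)·(1.5) + (0.5)·(0.5) + (1.5)·(1.5) + (0.5)·(0.5) + (-4.5)·(-4.5)) / 5 = 25.5/5 = 5.1
  Sample standard deviations s_i = √(s[i,i]):
  s(U) = √(6.6667) = 2.582
  s(V) = √(5.1) = 2.2583

Step 3 — r_{ij} = s_{ij} / (s_i · s_j):
  r[U,U] = 1 (diagonal).
  r[U,V] = -4.4 / (2.582 · 2.2583) = -4.4 / 5.831 = -0.7546
  r[V,V] = 1 (diagonal).

R is symmetric with unit diagonal. Assembling:

R = [[1, -0.7546],
 [-0.7546, 1]]


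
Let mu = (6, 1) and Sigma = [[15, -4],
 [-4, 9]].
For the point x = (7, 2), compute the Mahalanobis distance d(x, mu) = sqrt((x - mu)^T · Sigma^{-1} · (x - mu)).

Step 1 — centre the observation: (x - mu) = (1, 1).

Step 2 — invert Sigma. det(Sigma) = 15·9 - (-4)² = 119.
  Sigma^{-1} = (1/det) · [[d, -b], [-b, a]] = [[0.0756, 0.0336],
 [0.0336, 0.1261]].

Step 3 — form the quadratic (x - mu)^T · Sigma^{-1} · (x - mu):
  Sigma^{-1} · (x - mu) = (0.1092, 0.1597).
  (x - mu)^T · [Sigma^{-1} · (x - mu)] = (1)·(0.1092) + (1)·(0.1597) = 0.2689.

Step 4 — take square root: d = √(0.2689) ≈ 0.5186.

d(x, mu) = √(0.2689) ≈ 0.5186


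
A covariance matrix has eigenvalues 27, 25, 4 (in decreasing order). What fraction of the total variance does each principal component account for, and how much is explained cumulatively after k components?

Step 1 — total variance = trace(Sigma) = Σ λ_i = 27 + 25 + 4 = 56.

Step 2 — fraction explained by component i = λ_i / Σ λ:
  PC1: 27/56 = 0.4821
  PC2: 25/56 = 0.4464
  PC3: 4/56 = 0.0714

Step 3 — cumulative fraction after k components = (λ_1 + ... + λ_k) / Σ λ:
  k = 1: 27/56 = 0.4821
  k = 2: (27 + 25)/56 = 52/56 = 0.9286
  k = 3: (27 + 25 + 4)/56 = 56/56 = 1

Summary (fraction, with percent):

explained: PC1 0.4821 (48.21%), PC2 0.4464 (44.64%), PC3 0.0714 (7.14%);  cumulative: 0.4821, 0.9286, 1


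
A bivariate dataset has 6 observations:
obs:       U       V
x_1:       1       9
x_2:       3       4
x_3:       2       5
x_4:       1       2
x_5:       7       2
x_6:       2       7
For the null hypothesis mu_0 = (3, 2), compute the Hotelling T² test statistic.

Step 1 — sample mean vector:
  mean(U) = (1 + 3 + 2 + 1 + 7 + 2) / 6 = 16/6 = 2.6667
  mean(V) = (9 + 4 + 5 + 2 + 2 + 7) / 6 = 29/6 = 4.8333
  x̄ = (2.6667, 4.8333),  deviation x̄ - mu_0 = (2.6667, 4.8333) - (3, 2) = (-0.3333, 2.8333).

Step 2 — sample covariance matrix, S[i,j] = (1/(n-1)) · Σ_k (x_{k,i} - mean_i) · (x_{k,j} - mean_j), divisor n-1 = 5:
  S[U,U] = ((-1.6667)·(-1.6667) + (0.3333)·(0.3333) + (-0.6667)·(-0.6667) + (-1.6667)·(-1.6667) + (4.3333)·(4.3333) + (-0.6667)·(-0.6667)) / 5 = 25.3333/5 = 5.0667
  S[U,V] = ((-1.6667)·(4.1667) + (0.3333)·(-0.8333) + (-0.6667)·(0.1667) + (-1.6667)·(-2.8333) + (4.3333)·(-2.8333) + (-0.6667)·(2.1667)) / 5 = -16.3333/5 = -3.2667
  S[V,V] = ((4.1667)·(4.1667) + (-0.8333)·(-0.8333) + (0.1667)·(0.1667) + (-2.8333)·(-2.8333) + (-2.8333)·(-2.8333) + (2.1667)·(2.1667)) / 5 = 38.8333/5 = 7.7667
  S = [[5.0667, -3.2667],
 [-3.2667, 7.7667]].

Step 3 — invert S. det(S) = 5.0667·7.7667 - (-3.2667)² = 28.68.
  S^{-1} = (1/det) · [[d, -b], [-b, a]] = [[0.2708, 0.1139],
 [0.1139, 0.1767]].

Step 4 — quadratic form (x̄ - mu_0)^T · S^{-1} · (x̄ - mu_0):
  S^{-1} · (x̄ - mu_0) = (0.2325, 0.4626),
  (x̄ - mu_0)^T · [...] = (-0.3333)·(0.2325) + (2.8333)·(0.4626) = 1.2331.

Step 5 — scale by n: T² = 6 · 1.2331 = 7.3989.

T² ≈ 7.3989


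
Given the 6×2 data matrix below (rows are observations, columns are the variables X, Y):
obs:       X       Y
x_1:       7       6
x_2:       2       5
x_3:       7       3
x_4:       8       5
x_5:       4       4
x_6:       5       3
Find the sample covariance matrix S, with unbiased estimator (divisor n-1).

Step 1 — column means:
  mean(X) = (7 + 2 + 7 + 8 + 4 + 5) / 6 = 33/6 = 5.5
  mean(Y) = (6 + 5 + 3 + 5 + 4 + 3) / 6 = 26/6 = 4.3333

Step 2 — sample covariance S[i,j] = (1/(n-1)) · Σ_k (x_{k,i} - mean_i) · (x_{k,j} - mean_j), with n-1 = 5.
  S[X,X] = ((1.5)·(1.5) + (-3.5)·(-3.5) + (1.5)·(1.5) + (2.5)·(2.5) + (-1.5)·(-1.5) + (-0.5)·(-0.5)) / 5 = 25.5/5 = 5.1
  S[X,Y] = ((1.5)·(1.6667) + (-3.5)·(0.6667) + (1.5)·(-1.3333) + (2.5)·(0.6667) + (-1.5)·(-0.3333) + (-0.5)·(-1.3333)) / 5 = 1/5 = 0.2
  S[Y,Y] = ((1.6667)·(1.6667) + (0.6667)·(0.6667) + (-1.3333)·(-1.3333) + (0.6667)·(0.6667) + (-0.3333)·(-0.3333) + (-1.3333)·(-1.3333)) / 5 = 7.3333/5 = 1.4667

S is symmetric (S[j,i] = S[i,j]). Assembling:

S = [[5.1, 0.2],
 [0.2, 1.4667]]


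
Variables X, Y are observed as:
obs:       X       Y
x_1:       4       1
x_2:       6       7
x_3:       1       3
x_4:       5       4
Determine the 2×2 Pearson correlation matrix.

Step 1 — column means:
  mean(X) = (4 + 6 + 1 + 5) / 4 = 16/4 = 4
  mean(Y) = (1 + 7 + 3 + 4) / 4 = 15/4 = 3.75

Step 2 — sample variances and covariances s[i,j] = (1/(n-1)) · Σ_k (x_{k,i} - mean_i) · (x_{k,j} - mean_j), with n-1 = 3:
  s[X,X] = ((0)·(0) + (2)·(2) + (-3)·(-3) + (1)·(1)) / 3 = 14/3 = 4.6667
  s[X,Y] = ((0)·(-2.75) + (2)·(3.25) + (-3)·(-0.75) + (1)·(0.25)) / 3 = 9/3 = 3
  s[Y,Y] = ((-2.75)·(-2.75) + (3.25)·(3.25) + (-0.75)·(-0.75) + (0.25)·(0.25)) / 3 = 18.75/3 = 6.25
  Sample standard deviations s_i = √(s[i,i]):
  s(X) = √(4.6667) = 2.1602
  s(Y) = √(6.25) = 2.5

Step 3 — r_{ij} = s_{ij} / (s_i · s_j):
  r[X,X] = 1 (diagonal).
  r[X,Y] = 3 / (2.1602 · 2.5) = 3 / 5.4006 = 0.5555
  r[Y,Y] = 1 (diagonal).

R is symmetric with unit diagonal. Assembling:

R = [[1, 0.5555],
 [0.5555, 1]]


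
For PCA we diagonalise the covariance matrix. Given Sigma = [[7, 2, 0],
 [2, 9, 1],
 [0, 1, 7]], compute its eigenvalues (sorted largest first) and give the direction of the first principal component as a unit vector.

Step 1 — characteristic polynomial p(λ) = det(λI - Sigma) = λ³ - tr·λ² + c_1·λ - det, where tr = trace, c_1 = sum of the principal 2×2 minors, det = det(Sigma):
  tr = 7 + 9 + 7 = 23,
  c_1 = (7·9 - (2)²) + (7·7 - (0)²) + (9·7 - (1)²) = 59 + 49 + 62 = 170,
  det = 7·(9·7 - (1)²) - (2)·((2)·7 - (1)·(0)) + (0)·((2)·(1) - 9·(0)) = 7·(62) - (2)·(14) + (0)·(2) = 406.
  So p(λ) = λ³ - 23λ² + 170λ - 406.
Step 2 — look for an integer root (rational root theorem: any rational root is an integer divisor of 406). Testing λ = 7:
  p(7) = 343 - 1127 + 1190 - 406 = 0  ✓
  Dividing out (λ - 7): p(λ) = (λ - 7)(λ² - 16λ + 58).
Step 3 — remaining eigenvalues from the quadratic λ² - 16λ + 58 = 0:
  Δ = 16² - 4·58 = 256 - 232 = 24,  λ = (16 ± √24)/2 = (16 ± 4.899)/2 ≈ 10.4495 or 5.5505.
  Sorted: λ_1 = 10.4495,  λ_2 = 7,  λ_3 = 5.5505  (check: sum = 23 = tr ✓).

Step 4 — unit eigenvector for λ_1 ≈ 10.4495: v spans the null space of (Sigma - λ_1 I), whose rows are
  r_1 = (-3.4495, 2, 0),  r_2 = (2, -1.4495, 1),  r_3 = (0, 1, -3.4495).
  v is orthogonal to every row, so take v ∝ r_1 × r_2 = ((2)·(1) - (0)·(-1.4495), (0)·(2) - (-3.4495)·(1), (-3.4495)·(-1.4495) - (2)·(2)) ≈ (2, 3.4495, 1).
  Let u = (2, 3.4495, 1).
  ||u|| = √((2)² + (3.4495)² + (1)²) = √(16.899) ≈ 4.1108,  v_1 = u/||u|| ≈ (0.4865, 0.8391, 0.2433) (||v_1|| = 1).

λ_1 = 10.4495,  λ_2 = 7,  λ_3 = 5.5505;  v_1 ≈ (0.4865, 0.8391, 0.2433)


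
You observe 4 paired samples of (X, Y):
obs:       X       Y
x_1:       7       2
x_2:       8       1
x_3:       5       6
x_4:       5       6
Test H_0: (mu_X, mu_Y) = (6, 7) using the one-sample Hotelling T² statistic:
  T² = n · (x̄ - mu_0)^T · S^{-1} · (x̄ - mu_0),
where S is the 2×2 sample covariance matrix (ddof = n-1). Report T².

Step 1 — sample mean vector:
  mean(X) = (7 + 8 + 5 + 5) / 4 = 25/4 = 6.25
  mean(Y) = (2 + 1 + 6 + 6) / 4 = 15/4 = 3.75
  x̄ = (6.25, 3.75),  deviation x̄ - mu_0 = (6.25, 3.75) - (6, 7) = (0.25, -3.25).

Step 2 — sample covariance matrix, S[i,j] = (1/(n-1)) · Σ_k (x_{k,i} - mean_i) · (x_{k,j} - mean_j), divisor n-1 = 3:
  S[X,X] = ((0.75)·(0.75) + (1.75)·(1.75) + (-1.25)·(-1.25) + (-1.25)·(-1.25)) / 3 = 6.75/3 = 2.25
  S[X,Y] = ((0.75)·(-1.75) + (1.75)·(-2.75) + (-1.25)·(2.25) + (-1.25)·(2.25)) / 3 = -11.75/3 = -3.9167
  S[Y,Y] = ((-1.75)·(-1.75) + (-2.75)·(-2.75) + (2.25)·(2.25) + (2.25)·(2.25)) / 3 = 20.75/3 = 6.9167
  S = [[2.25, -3.9167],
 [-3.9167, 6.9167]].

Step 3 — invert S. det(S) = 2.25·6.9167 - (-3.9167)² = 0.2222.
  S^{-1} = (1/det) · [[d, -b], [-b, a]] = [[31.125, 17.625],
 [17.625, 10.125]].

Step 4 — quadratic form (x̄ - mu_0)^T · S^{-1} · (x̄ - mu_0):
  S^{-1} · (x̄ - mu_0) = (-49.5, -28.5),
  (x̄ - mu_0)^T · [...] = (0.25)·(-49.5) + (-3.25)·(-28.5) = 80.25.

Step 5 — scale by n: T² = 4 · 80.25 = 321.

T² ≈ 321


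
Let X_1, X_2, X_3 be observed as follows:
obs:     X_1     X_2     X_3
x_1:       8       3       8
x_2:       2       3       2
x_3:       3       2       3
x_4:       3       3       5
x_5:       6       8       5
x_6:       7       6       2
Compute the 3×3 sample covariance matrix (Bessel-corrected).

Step 1 — column means:
  mean(X_1) = (8 + 2 + 3 + 3 + 6 + 7) / 6 = 29/6 = 4.8333
  mean(X_2) = (3 + 3 + 2 + 3 + 8 + 6) / 6 = 25/6 = 4.1667
  mean(X_3) = (8 + 2 + 3 + 5 + 5 + 2) / 6 = 25/6 = 4.1667

Step 2 — sample covariance S[i,j] = (1/(n-1)) · Σ_k (x_{k,i} - mean_i) · (x_{k,j} - mean_j), with n-1 = 5.
  S[X_1,X_1] = ((3.1667)·(3.1667) + (-2.8333)·(-2.8333) + (-1.8333)·(-1.8333) + (-1.8333)·(-1.8333) + (1.1667)·(1.1667) + (2.1667)·(2.1667)) / 5 = 30.8333/5 = 6.1667
  S[X_1,X_2] = ((3.1667)·(-1.1667) + (-2.8333)·(-1.1667) + (-1.8333)·(-2.1667) + (-1.8333)·(-1.1667) + (1.1667)·(3.8333) + (2.1667)·(1.8333)) / 5 = 14.1667/5 = 2.8333
  S[X_1,X_3] = ((3.1667)·(3.8333) + (-2.8333)·(-2.1667) + (-1.8333)·(-1.1667) + (-1.8333)·(0.8333) + (1.1667)·(0.8333) + (2.1667)·(-2.1667)) / 5 = 15.1667/5 = 3.0333
  S[X_2,X_2] = ((-1.1667)·(-1.1667) + (-1.1667)·(-1.1667) + (-2.1667)·(-2.1667) + (-1.1667)·(-1.1667) + (3.8333)·(3.8333) + (1.8333)·(1.8333)) / 5 = 26.8333/5 = 5.3667
  S[X_2,X_3] = ((-1.1667)·(3.8333) + (-1.1667)·(-2.1667) + (-2.1667)·(-1.1667) + (-1.1667)·(0.8333) + (3.8333)·(0.8333) + (1.8333)·(-2.1667)) / 5 = -1.1667/5 = -0.2333
  S[X_3,X_3] = ((3.8333)·(3.8333) + (-2.1667)·(-2.1667) + (-1.1667)·(-1.1667) + (0.8333)·(0.8333) + (0.8333)·(0.8333) + (-2.1667)·(-2.1667)) / 5 = 26.8333/5 = 5.3667

S is symmetric (S[j,i] = S[i,j]). Assembling:

S = [[6.1667, 2.8333, 3.0333],
 [2.8333, 5.3667, -0.2333],
 [3.0333, -0.2333, 5.3667]]


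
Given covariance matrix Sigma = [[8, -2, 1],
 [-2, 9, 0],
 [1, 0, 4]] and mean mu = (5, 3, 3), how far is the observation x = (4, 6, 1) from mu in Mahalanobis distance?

Step 1 — centre the observation: (x - mu) = (-1, 3, -2).

Step 2 — invert Sigma (cofactor / det for 3×3, or solve directly):
  Sigma^{-1} = [[0.1369, 0.0304, -0.0342],
 [0.0304, 0.1179, -0.0076],
 [-0.0342, -0.0076, 0.2586]].

Step 3 — form the quadratic (x - mu)^T · Sigma^{-1} · (x - mu):
  Sigma^{-1} · (x - mu) = (0.0228, 0.3384, -0.5057).
  (x - mu)^T · [Sigma^{-1} · (x - mu)] = (-1)·(0.0228) + (3)·(0.3384) + (-2)·(-0.5057) = 2.0038.

Step 4 — take square root: d = √(2.0038) ≈ 1.4156.

d(x, mu) = √(2.0038) ≈ 1.4156


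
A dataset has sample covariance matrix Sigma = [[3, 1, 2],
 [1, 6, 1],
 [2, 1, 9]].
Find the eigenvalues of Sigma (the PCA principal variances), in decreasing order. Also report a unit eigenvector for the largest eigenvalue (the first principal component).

Step 1 — characteristic polynomial p(λ) = det(λI - Sigma) = λ³ - tr·λ² + c_1·λ - det, where tr = trace, c_1 = sum of the principal 2×2 minors, det = det(Sigma):
  tr = 3 + 6 + 9 = 18,
  c_1 = (3·6 - (1)²) + (3·9 - (2)²) + (6·9 - (1)²) = 17 + 23 + 53 = 93,
  det = 3·(6·9 - (1)²) - (1)·((1)·9 - (1)·(2)) + (2)·((1)·(1) - 6·(2)) = 3·(53) - (1)·(7) + (2)·(-11) = 130.
  So p(λ) = λ³ - 18λ² + 93λ - 130.
Step 2 — look for an integer root (rational root theorem: any rational root is an integer divisor of 130). Testing λ = 10:
  p(10) = 1000 - 1800 + 930 - 130 = 0  ✓
  Dividing out (λ - 10): p(λ) = (λ - 10)(λ² - 8λ + 13).
Step 3 — remaining eigenvalues from the quadratic λ² - 8λ + 13 = 0:
  Δ = 8² - 4·13 = 64 - 52 = 12,  λ = (8 ± √12)/2 = (8 ± 3.4641)/2 ≈ 5.7321 or 2.2679.
  Sorted: λ_1 = 10,  λ_2 = 5.7321,  λ_3 = 2.2679  (check: sum = 18 = tr ✓).

Step 4 — unit eigenvector for λ_1 = 10: v spans the null space of (Sigma - λ_1 I), whose rows are
  r_1 = (-7, 1, 2),  r_2 = (1, -4, 1),  r_3 = (2, 1, -1).
  v is orthogonal to every row, so take v ∝ r_1 × r_2 = ((1)·(1) - (2)·(-4), (2)·(1) - (-7)·(1), (-7)·(-4) - (1)·(1)) = (9, 9, 27).
  Rescale (divide by 9): u = (1, 1, 3).
  ||u|| = √((1)² + (1)² + (3)²) = √(11) ≈ 3.3166,  v_1 = u/||u|| ≈ (0.3015, 0.3015, 0.9045) (||v_1|| = 1).

λ_1 = 10,  λ_2 = 5.7321,  λ_3 = 2.2679;  v_1 ≈ (0.3015, 0.3015, 0.9045)


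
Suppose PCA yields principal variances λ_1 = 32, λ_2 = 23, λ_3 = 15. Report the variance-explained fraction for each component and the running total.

Step 1 — total variance = trace(Sigma) = Σ λ_i = 32 + 23 + 15 = 70.

Step 2 — fraction explained by component i = λ_i / Σ λ:
  PC1: 32/70 = 0.4571
  PC2: 23/70 = 0.3286
  PC3: 15/70 = 0.2143

Step 3 — cumulative fraction after k components = (λ_1 + ... + λ_k) / Σ λ:
  k = 1: 32/70 = 0.4571
  k = 2: (32 + 23)/70 = 55/70 = 0.7857
  k = 3: (32 + 23 + 15)/70 = 70/70 = 1

Summary (fraction, with percent):

explained: PC1 0.4571 (45.71%), PC2 0.3286 (32.86%), PC3 0.2143 (21.43%);  cumulative: 0.4571, 0.7857, 1


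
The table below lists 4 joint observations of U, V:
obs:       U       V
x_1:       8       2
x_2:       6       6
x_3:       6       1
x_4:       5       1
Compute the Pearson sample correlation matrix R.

Step 1 — column means:
  mean(U) = (8 + 6 + 6 + 5) / 4 = 25/4 = 6.25
  mean(V) = (2 + 6 + 1 + 1) / 4 = 10/4 = 2.5

Step 2 — sample variances and covariances s[i,j] = (1/(n-1)) · Σ_k (x_{k,i} - mean_i) · (x_{k,j} - mean_j), with n-1 = 3:
  s[U,U] = ((1.75)·(1.75) + (-0.25)·(-0.25) + (-0.25)·(-0.25) + (-1.25)·(-1.25)) / 3 = 4.75/3 = 1.5833
  s[U,V] = ((1.75)·(-0.5) + (-0.25)·(3.5) + (-0.25)·(-1.5) + (-1.25)·(-1.5)) / 3 = 0.5/3 = 0.1667
  s[V,V] = ((-0.5)·(-0.5) + (3.5)·(3.5) + (-1.5)·(-1.5) + (-1.5)·(-1.5)) / 3 = 17/3 = 5.6667
  Sample standard deviations s_i = √(s[i,i]):
  s(U) = √(1.5833) = 1.2583
  s(V) = √(5.6667) = 2.3805

Step 3 — r_{ij} = s_{ij} / (s_i · s_j):
  r[U,U] = 1 (diagonal).
  r[U,V] = 0.1667 / (1.2583 · 2.3805) = 0.1667 / 2.9954 = 0.0556
  r[V,V] = 1 (diagonal).

R is symmetric with unit diagonal. Assembling:

R = [[1, 0.0556],
 [0.0556, 1]]


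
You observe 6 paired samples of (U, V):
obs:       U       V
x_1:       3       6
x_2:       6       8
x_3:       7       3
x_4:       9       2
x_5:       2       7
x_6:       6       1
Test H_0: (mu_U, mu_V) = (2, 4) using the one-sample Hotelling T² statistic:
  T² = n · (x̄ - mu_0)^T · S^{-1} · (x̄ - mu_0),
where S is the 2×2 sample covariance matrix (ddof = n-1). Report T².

Step 1 — sample mean vector:
  mean(U) = (3 + 6 + 7 + 9 + 2 + 6) / 6 = 33/6 = 5.5
  mean(V) = (6 + 8 + 3 + 2 + 7 + 1) / 6 = 27/6 = 4.5
  x̄ = (5.5, 4.5),  deviation x̄ - mu_0 = (5.5, 4.5) - (2, 4) = (3.5, 0.5).

Step 2 — sample covariance matrix, S[i,j] = (1/(n-1)) · Σ_k (x_{k,i} - mean_i) · (x_{k,j} - mean_j), divisor n-1 = 5:
  S[U,U] = ((-2.5)·(-2.5) + (0.5)·(0.5) + (1.5)·(1.5) + (3.5)·(3.5) + (-3.5)·(-3.5) + (0.5)·(0.5)) / 5 = 33.5/5 = 6.7
  S[U,V] = ((-2.5)·(1.5) + (0.5)·(3.5) + (1.5)·(-1.5) + (3.5)·(-2.5) + (-3.5)·(2.5) + (0.5)·(-3.5)) / 5 = -23.5/5 = -4.7
  S[V,V] = ((1.5)·(1.5) + (3.5)·(3.5) + (-1.5)·(-1.5) + (-2.5)·(-2.5) + (2.5)·(2.5) + (-3.5)·(-3.5)) / 5 = 41.5/5 = 8.3
  S = [[6.7, -4.7],
 [-4.7, 8.3]].

Step 3 — invert S. det(S) = 6.7·8.3 - (-4.7)² = 33.52.
  S^{-1} = (1/det) · [[d, -b], [-b, a]] = [[0.2476, 0.1402],
 [0.1402, 0.1999]].

Step 4 — quadratic form (x̄ - mu_0)^T · S^{-1} · (x̄ - mu_0):
  S^{-1} · (x̄ - mu_0) = (0.9368, 0.5907),
  (x̄ - mu_0)^T · [...] = (3.5)·(0.9368) + (0.5)·(0.5907) = 3.574.

Step 5 — scale by n: T² = 6 · 3.574 = 21.4439.

T² ≈ 21.4439


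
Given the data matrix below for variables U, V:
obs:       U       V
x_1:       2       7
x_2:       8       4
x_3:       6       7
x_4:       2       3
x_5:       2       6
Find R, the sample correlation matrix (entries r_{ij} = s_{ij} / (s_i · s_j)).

Step 1 — column means:
  mean(U) = (2 + 8 + 6 + 2 + 2) / 5 = 20/5 = 4
  mean(V) = (7 + 4 + 7 + 3 + 6) / 5 = 27/5 = 5.4

Step 2 — sample variances and covariances s[i,j] = (1/(n-1)) · Σ_k (x_{k,i} - mean_i) · (x_{k,j} - mean_j), with n-1 = 4:
  s[U,U] = ((-2)·(-2) + (4)·(4) + (2)·(2) + (-2)·(-2) + (-2)·(-2)) / 4 = 32/4 = 8
  s[U,V] = ((-2)·(1.6) + (4)·(-1.4) + (2)·(1.6) + (-2)·(-2.4) + (-2)·(0.6)) / 4 = -2/4 = -0.5
  s[V,V] = ((1.6)·(1.6) + (-1.4)·(-1.4) + (1.6)·(1.6) + (-2.4)·(-2.4) + (0.6)·(0.6)) / 4 = 13.2/4 = 3.3
  Sample standard deviations s_i = √(s[i,i]):
  s(U) = √(8) = 2.8284
  s(V) = √(3.3) = 1.8166

Step 3 — r_{ij} = s_{ij} / (s_i · s_j):
  r[U,U] = 1 (diagonal).
  r[U,V] = -0.5 / (2.8284 · 1.8166) = -0.5 / 5.1381 = -0.0973
  r[V,V] = 1 (diagonal).

R is symmetric with unit diagonal. Assembling:

R = [[1, -0.0973],
 [-0.0973, 1]]


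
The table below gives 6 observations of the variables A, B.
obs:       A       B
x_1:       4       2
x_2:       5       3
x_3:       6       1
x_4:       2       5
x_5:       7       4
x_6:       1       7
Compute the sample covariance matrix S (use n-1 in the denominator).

Step 1 — column means:
  mean(A) = (4 + 5 + 6 + 2 + 7 + 1) / 6 = 25/6 = 4.1667
  mean(B) = (2 + 3 + 1 + 5 + 4 + 7) / 6 = 22/6 = 3.6667

Step 2 — sample covariance S[i,j] = (1/(n-1)) · Σ_k (x_{k,i} - mean_i) · (x_{k,j} - mean_j), with n-1 = 5.
  S[A,A] = ((-0.1667)·(-0.1667) + (0.8333)·(0.8333) + (1.8333)·(1.8333) + (-2.1667)·(-2.1667) + (2.8333)·(2.8333) + (-3.1667)·(-3.1667)) / 5 = 26.8333/5 = 5.3667
  S[A,B] = ((-0.1667)·(-1.6667) + (0.8333)·(-0.6667) + (1.8333)·(-2.6667) + (-2.1667)·(1.3333) + (2.8333)·(0.3333) + (-3.1667)·(3.3333)) / 5 = -17.6667/5 = -3.5333
  S[B,B] = ((-1.6667)·(-1.6667) + (-0.6667)·(-0.6667) + (-2.6667)·(-2.6667) + (1.3333)·(1.3333) + (0.3333)·(0.3333) + (3.3333)·(3.3333)) / 5 = 23.3333/5 = 4.6667

S is symmetric (S[j,i] = S[i,j]). Assembling:

S = [[5.3667, -3.5333],
 [-3.5333, 4.6667]]
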